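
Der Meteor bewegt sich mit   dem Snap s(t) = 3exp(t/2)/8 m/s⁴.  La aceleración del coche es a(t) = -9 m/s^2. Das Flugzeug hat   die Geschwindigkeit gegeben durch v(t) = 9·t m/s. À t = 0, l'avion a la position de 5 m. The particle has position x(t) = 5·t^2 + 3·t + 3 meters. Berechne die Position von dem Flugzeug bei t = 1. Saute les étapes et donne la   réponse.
Bei t = 1, x = 19/2.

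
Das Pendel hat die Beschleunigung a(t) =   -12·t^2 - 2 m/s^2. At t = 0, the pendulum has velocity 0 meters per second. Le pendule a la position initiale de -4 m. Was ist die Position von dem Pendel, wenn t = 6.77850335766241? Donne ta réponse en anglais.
We need to integrate our acceleration equation a(t) = -12·t^2 - 2 2 times. The integral of acceleration is velocity. Using v(0) = 0, we get v(t) = -4·t^3 - 2·t. Taking ∫v(t)dt and applying x(0) = -4, we find x(t) = -t^4 - t^2 - 4. From the given position equation x(t) = -t^4 - t^2 - 4, we substitute t = 6.77850335766241 to get x = -2161.17671539872.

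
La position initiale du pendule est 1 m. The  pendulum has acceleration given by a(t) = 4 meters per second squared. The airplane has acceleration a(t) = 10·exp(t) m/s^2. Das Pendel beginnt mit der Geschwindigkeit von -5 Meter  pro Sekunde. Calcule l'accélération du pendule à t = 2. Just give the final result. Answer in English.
The answer is 4.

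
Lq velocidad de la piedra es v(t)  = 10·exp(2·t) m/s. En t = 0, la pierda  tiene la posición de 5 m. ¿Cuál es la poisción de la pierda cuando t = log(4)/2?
Necesitamos integrar nuestra ecuación de la velocidad v(t) = 10·exp(2·t) 1 vez. Tomando ∫v(t)dt y aplicando x(0) = 5, encontramos x(t) = 5·exp(2·t). De la ecuación de la posición x(t) = 5·exp(2·t), sustituimos t = log(4)/2 para obtener x = 20.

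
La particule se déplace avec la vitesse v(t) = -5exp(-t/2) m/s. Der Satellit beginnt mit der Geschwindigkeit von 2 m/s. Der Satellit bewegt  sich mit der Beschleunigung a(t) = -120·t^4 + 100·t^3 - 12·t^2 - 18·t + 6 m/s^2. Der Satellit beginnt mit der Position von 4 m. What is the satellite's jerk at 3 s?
We must differentiate our acceleration equation a(t) = -120·t^4 + 100·t^3 - 12·t^2 - 18·t + 6 1 time. Taking d/dt of a(t), we find j(t) = -480·t^3 + 300·t^2 - 24·t - 18. From the given jerk equation j(t) = -480·t^3 + 300·t^2 - 24·t - 18, we substitute t = 3 to get j = -10350.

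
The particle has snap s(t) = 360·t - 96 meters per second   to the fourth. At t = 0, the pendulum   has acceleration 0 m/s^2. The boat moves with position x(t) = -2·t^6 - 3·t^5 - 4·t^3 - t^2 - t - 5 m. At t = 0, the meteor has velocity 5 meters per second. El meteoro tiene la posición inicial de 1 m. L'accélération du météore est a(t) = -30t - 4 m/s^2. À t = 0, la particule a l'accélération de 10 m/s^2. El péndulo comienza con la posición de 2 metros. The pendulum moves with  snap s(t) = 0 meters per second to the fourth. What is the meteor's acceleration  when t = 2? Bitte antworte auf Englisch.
Using a(t) = -30·t - 4 and substituting t = 2, we find a = -64.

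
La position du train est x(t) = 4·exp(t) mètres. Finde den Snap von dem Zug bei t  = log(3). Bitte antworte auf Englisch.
Starting from position x(t) = 4·exp(t), we take 4 derivatives. Differentiating position, we get velocity: v(t) = 4·exp(t). Taking d/dt of v(t), we find a(t) = 4·exp(t). Taking d/dt of a(t), we find j(t) = 4·exp(t). The derivative of jerk gives snap: s(t) = 4·exp(t). We have snap s(t) = 4·exp(t). Substituting t = log(3): s(log(3)) = 12.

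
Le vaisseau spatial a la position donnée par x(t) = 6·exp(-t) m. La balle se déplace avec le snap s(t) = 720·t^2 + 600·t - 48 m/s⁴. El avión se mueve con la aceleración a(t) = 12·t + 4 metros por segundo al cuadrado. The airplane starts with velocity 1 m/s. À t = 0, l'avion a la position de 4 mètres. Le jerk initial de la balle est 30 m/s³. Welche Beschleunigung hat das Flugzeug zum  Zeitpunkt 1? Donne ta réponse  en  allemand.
Mit a(t) = 12·t + 4 und Einsetzen von t = 1, finden wir a = 16.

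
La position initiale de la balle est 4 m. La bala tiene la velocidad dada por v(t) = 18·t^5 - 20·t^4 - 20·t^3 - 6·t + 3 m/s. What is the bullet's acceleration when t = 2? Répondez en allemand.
Um dies zu lösen, müssen wir 1 Ableitung unserer Gleichung für die Geschwindigkeit v(t) = 18·t^5 - 20·t^4 - 20·t^3 - 6·t + 3 nehmen. Durch Ableiten von der Geschwindigkeit erhalten wir die Beschleunigung: a(t) = 90·t^4 - 80·t^3 - 60·t^2 - 6. Mit a(t) = 90·t^4 - 80·t^3 - 60·t^2 - 6 und Einsetzen von t = 2, finden wir a = 554.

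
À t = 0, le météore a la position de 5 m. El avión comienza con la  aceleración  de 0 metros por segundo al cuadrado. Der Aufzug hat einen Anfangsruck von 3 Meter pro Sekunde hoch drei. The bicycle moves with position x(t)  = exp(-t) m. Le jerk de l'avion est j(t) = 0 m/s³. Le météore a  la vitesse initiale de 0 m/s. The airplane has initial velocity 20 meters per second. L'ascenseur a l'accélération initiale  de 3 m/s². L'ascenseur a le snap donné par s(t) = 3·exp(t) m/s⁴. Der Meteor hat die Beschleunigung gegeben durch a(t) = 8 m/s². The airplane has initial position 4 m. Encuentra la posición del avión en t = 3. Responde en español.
Necesitamos integrar nuestra ecuación de la sacudida j(t) = 0 3 veces. La antiderivada de la sacudida, con a(0) = 0, da la aceleración: a(t) = 0. Tomando ∫a(t)dt y aplicando v(0) = 20, encontramos v(t) = 20. Tomando ∫v(t)dt y aplicando x(0) = 4, encontramos x(t) = 20·t + 4. De la ecuación de la posición x(t) = 20·t + 4, sustituimos t = 3 para obtener x = 64.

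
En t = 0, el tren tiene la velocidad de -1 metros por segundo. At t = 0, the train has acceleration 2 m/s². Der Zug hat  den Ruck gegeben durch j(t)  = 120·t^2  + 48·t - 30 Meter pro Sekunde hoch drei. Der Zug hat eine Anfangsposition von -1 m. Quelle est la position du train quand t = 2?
Nous devons intégrer notre équation du jerk j(t) = 120·t^2 + 48·t - 30 3 fois. En intégrant le jerk et en utilisant la condition initiale a(0) = 2, nous obtenons a(t) = 40·t^3 + 24·t^2 - 30·t + 2. En prenant ∫a(t)dt et en appliquant v(0) = -1, nous trouvons v(t) = 10·t^4 + 8·t^3 - 15·t^2 + 2·t - 1. En intégrant la vitesse et en utilisant la condition initiale x(0) = -1, nous obtenons x(t) = 2·t^5 + 2·t^4 - 5·t^3 + t^2 - t - 1. De l'équation de la position x(t) = 2·t^5 + 2·t^4 - 5·t^3 + t^2 - t - 1, nous substituons t = 2 pour obtenir x = 57.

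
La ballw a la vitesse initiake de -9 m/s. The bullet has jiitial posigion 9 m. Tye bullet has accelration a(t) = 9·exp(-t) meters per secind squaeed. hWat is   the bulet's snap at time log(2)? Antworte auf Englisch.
To solve this, we need to take 2 derivatives of our acceleration equation a(t) = 9·exp(-t). Taking d/dt of a(t), we find j(t) = -9·exp(-t). The derivative of jerk gives snap: s(t) = 9·exp(-t). We have snap s(t) = 9·exp(-t). Substituting t = log(2): s(log(2)) = 9/2.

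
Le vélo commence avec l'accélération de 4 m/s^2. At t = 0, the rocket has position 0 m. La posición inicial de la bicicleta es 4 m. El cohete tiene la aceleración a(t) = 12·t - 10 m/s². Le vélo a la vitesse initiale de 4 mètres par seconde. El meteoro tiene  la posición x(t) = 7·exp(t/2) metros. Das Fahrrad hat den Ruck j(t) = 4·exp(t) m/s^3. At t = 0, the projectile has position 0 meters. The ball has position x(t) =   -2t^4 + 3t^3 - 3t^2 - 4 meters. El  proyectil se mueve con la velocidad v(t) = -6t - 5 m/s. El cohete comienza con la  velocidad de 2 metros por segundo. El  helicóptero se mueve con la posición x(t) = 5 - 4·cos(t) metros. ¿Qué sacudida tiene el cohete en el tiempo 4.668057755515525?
Para resolver esto, necesitamos tomar 1 derivada de nuestra ecuación de la aceleración a(t) = 12·t - 10. Derivando la aceleración, obtenemos la sacudida: j(t) = 12. Tenemos la sacudida j(t) = 12. Sustituyendo t = 4.668057755515525: j(4.668057755515525) = 12.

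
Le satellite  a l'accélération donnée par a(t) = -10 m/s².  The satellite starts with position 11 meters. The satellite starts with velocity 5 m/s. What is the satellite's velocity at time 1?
We need to integrate our acceleration equation a(t) = -10 1 time. The integral of acceleration, with v(0) = 5, gives velocity: v(t) = 5 - 10·t. Using v(t) = 5 - 10·t and substituting t = 1, we find v = -5.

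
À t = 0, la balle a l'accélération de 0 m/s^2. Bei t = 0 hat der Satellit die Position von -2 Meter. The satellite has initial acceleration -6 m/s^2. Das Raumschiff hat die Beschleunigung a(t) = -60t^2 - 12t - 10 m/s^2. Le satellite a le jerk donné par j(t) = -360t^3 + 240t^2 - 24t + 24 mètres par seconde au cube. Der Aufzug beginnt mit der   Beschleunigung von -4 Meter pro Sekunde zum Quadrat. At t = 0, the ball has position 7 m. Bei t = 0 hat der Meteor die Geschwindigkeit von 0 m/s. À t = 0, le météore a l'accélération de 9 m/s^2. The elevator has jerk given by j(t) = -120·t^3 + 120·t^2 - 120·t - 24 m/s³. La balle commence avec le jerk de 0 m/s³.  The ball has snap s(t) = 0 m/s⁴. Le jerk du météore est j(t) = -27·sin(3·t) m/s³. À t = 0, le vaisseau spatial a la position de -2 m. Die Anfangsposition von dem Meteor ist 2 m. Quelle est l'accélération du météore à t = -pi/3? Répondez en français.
Nous devons intégrer notre équation du jerk j(t) = -27·sin(3·t) 1 fois. En prenant ∫j(t)dt et en appliquant a(0) = 9, nous trouvons a(t) = 9·cos(3·t). En utilisant a(t) = 9·cos(3·t) et en substituant t = -pi/3, nous trouvons a = -9.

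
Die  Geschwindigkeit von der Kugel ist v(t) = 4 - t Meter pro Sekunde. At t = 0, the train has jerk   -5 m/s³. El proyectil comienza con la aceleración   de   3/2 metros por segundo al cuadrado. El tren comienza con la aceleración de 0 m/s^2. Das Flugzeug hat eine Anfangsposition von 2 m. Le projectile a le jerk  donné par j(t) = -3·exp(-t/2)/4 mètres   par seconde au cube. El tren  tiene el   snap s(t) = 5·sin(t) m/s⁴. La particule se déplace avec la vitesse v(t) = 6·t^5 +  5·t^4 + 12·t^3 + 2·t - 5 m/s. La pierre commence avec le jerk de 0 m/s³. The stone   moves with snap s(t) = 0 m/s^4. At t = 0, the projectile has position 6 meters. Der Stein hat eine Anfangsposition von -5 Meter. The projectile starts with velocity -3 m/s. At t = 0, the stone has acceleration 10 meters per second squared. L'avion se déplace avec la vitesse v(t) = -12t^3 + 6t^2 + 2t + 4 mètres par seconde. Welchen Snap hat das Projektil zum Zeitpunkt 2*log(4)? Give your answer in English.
Starting from jerk j(t) = -3·exp(-t/2)/4, we take 1 derivative. Differentiating jerk, we get snap: s(t) = 3·exp(-t/2)/8. We have snap s(t) = 3·exp(-t/2)/8. Substituting t = 2*log(4): s(2*log(4)) = 3/32.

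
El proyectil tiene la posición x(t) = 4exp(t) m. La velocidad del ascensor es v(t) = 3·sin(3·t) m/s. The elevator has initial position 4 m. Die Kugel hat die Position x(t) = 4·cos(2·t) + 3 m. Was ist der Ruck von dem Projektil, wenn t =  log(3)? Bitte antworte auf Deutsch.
Wir müssen unsere Gleichung für die Position x(t) = 4·exp(t) 3-mal ableiten. Mit d/dt von x(t) finden wir v(t) = 4·exp(t). Mit d/dt von v(t) finden wir a(t) = 4·exp(t). Mit d/dt von a(t) finden wir j(t) = 4·exp(t). Mit j(t) = 4·exp(t) und Einsetzen von t = log(3), finden wir j = 12.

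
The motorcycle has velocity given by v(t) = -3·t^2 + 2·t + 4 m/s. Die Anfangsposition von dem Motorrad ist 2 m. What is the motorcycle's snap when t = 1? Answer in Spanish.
Debemos derivar nuestra ecuación de la velocidad v(t) = -3·t^2 + 2·t + 4 3 veces. Derivando la velocidad, obtenemos la aceleración: a(t) = 2 - 6·t. La derivada de la aceleración da la sacudida: j(t) = -6. Tomando d/dt de j(t), encontramos s(t) = 0. De la ecuación del snap s(t) = 0, sustituimos t = 1 para obtener s = 0.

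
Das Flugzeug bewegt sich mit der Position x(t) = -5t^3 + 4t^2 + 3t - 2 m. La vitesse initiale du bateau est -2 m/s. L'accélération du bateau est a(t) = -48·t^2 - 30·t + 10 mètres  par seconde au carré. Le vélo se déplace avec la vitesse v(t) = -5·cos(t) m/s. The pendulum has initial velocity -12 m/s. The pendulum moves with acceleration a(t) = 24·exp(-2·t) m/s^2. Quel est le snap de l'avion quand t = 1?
Nous devons dériver notre équation de la position x(t) = -5·t^3 + 4·t^2 + 3·t - 2 4 fois. En dérivant la position, nous obtenons la vitesse: v(t) = -15·t^2 + 8·t + 3. En prenant d/dt de v(t), nous trouvons a(t) = 8 - 30·t. La dérivée de l'accélération donne le jerk: j(t) = -30. En dérivant le jerk, nous obtenons le snap: s(t) = 0. Nous avons le snap s(t) = 0. En substituant t = 1: s(1) = 0.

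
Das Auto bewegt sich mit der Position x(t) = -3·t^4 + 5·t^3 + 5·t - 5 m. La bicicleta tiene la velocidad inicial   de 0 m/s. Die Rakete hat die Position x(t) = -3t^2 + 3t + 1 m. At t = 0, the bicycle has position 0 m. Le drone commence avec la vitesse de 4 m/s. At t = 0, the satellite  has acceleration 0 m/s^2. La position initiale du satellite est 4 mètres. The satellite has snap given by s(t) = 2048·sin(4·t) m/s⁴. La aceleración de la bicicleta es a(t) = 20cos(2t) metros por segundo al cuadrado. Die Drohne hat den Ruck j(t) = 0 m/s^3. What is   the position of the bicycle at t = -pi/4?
We must find the antiderivative of our acceleration equation a(t) = 20·cos(2·t) 2 times. Finding the antiderivative of a(t) and using v(0) = 0: v(t) = 10·sin(2·t). The integral of velocity, with x(0) = 0, gives position: x(t) = 5 - 5·cos(2·t). From the given position equation x(t) = 5 - 5·cos(2·t), we substitute t = -pi/4 to get x = 5.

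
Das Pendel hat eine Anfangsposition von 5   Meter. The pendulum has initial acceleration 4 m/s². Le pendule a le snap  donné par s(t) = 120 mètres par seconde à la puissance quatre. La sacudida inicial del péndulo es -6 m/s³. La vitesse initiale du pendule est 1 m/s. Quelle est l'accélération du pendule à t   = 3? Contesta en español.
Debemos encontrar la antiderivada de nuestra ecuación del snap s(t) = 120 2 veces. Tomando ∫s(t)dt y aplicando j(0) = -6, encontramos j(t) = 120·t - 6. La integral de la sacudida, con a(0) = 4, da la aceleración: a(t) = 60·t^2 - 6·t + 4. Usando a(t) = 60·t^2 - 6·t + 4 y sustituyendo t = 3, encontramos a = 526.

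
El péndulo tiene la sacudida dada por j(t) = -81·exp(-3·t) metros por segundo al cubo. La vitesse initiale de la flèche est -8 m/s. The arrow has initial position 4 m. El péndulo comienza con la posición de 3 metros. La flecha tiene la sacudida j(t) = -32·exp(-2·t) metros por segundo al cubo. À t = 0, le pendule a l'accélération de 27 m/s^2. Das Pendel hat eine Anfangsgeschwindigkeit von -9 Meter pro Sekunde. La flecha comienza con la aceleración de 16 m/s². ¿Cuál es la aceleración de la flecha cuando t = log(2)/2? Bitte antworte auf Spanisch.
Para resolver esto, necesitamos tomar 1 integral de nuestra ecuación de la sacudida j(t) = -32·exp(-2·t). La antiderivada de la sacudida, con a(0) = 16, da la aceleración: a(t) = 16·exp(-2·t). Tenemos la aceleración a(t) = 16·exp(-2·t). Sustituyendo t = log(2)/2: a(log(2)/2) = 8.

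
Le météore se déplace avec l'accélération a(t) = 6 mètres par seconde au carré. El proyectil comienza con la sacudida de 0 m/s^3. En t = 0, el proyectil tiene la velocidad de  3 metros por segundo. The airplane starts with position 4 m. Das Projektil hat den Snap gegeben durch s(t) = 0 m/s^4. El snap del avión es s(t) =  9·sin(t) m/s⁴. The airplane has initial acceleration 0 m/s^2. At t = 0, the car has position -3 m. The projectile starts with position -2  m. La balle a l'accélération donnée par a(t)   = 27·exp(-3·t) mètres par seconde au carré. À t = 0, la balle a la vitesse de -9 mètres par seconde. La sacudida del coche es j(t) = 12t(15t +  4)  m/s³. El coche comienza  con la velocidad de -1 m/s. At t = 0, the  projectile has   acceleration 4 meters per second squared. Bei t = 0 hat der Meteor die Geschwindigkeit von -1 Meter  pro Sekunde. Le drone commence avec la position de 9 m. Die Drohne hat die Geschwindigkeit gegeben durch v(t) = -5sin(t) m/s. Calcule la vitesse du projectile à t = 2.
Nous devons intégrer notre équation du snap s(t) = 0 3 fois. La primitive du snap, avec j(0) = 0, donne le jerk: j(t) = 0. En prenant ∫j(t)dt et en appliquant a(0) = 4, nous trouvons a(t) = 4. La primitive de l'accélération, avec v(0) = 3, donne la vitesse: v(t) = 4·t + 3. En utilisant v(t) = 4·t + 3 et en substituant t = 2, nous trouvons v = 11.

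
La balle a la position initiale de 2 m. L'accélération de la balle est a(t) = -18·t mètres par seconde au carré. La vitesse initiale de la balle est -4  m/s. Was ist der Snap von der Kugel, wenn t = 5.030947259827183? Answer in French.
En partant de l'accélération a(t) = -18·t, nous prenons 2 dérivées. En prenant d/dt de a(t), nous trouvons j(t) = -18. La dérivée du jerk donne le snap: s(t) = 0. De l'équation du snap s(t) = 0, nous substituons t = 5.030947259827183 pour obtenir s = 0.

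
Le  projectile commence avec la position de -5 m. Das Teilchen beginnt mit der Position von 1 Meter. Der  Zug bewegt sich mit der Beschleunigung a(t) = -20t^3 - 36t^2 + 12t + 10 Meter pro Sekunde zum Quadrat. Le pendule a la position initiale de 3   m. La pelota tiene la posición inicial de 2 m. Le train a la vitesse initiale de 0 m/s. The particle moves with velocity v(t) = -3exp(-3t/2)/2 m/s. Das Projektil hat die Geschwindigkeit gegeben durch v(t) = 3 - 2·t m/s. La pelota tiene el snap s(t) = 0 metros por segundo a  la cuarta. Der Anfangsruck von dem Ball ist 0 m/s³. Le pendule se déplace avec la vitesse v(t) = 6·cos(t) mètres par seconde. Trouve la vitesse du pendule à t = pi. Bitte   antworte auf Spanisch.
De la ecuación de la velocidad v(t) = 6·cos(t), sustituimos t = pi para obtener v = -6.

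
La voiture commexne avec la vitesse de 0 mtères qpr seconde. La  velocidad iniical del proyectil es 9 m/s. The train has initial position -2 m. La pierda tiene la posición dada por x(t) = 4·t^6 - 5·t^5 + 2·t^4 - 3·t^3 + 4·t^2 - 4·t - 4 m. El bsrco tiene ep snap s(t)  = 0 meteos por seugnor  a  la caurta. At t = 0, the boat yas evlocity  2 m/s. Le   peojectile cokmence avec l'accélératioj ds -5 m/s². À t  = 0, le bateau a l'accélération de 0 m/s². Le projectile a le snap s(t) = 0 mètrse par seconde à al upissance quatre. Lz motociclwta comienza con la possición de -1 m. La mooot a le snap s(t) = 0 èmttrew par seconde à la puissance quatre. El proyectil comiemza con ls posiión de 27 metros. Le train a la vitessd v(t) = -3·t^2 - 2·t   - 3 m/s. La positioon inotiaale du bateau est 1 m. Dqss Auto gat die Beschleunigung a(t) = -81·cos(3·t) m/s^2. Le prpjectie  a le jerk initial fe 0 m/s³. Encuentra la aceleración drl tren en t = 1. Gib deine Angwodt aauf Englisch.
To solve this, we need to take 1 derivative of our velocity equation v(t) = -3·t^2 - 2·t - 3. Differentiating velocity, we get acceleration: a(t) = -6·t - 2. From the given acceleration equation a(t) = -6·t - 2, we substitute t = 1 to get a = -8.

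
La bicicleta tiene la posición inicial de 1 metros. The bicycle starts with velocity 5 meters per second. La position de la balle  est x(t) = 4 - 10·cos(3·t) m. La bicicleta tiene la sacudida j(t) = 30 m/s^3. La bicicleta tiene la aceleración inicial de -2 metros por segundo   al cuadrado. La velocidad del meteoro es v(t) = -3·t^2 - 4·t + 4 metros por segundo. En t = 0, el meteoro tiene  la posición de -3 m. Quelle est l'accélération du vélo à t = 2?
Nous devons intégrer notre équation du jerk j(t) = 30 1 fois. La primitive du jerk est l'accélération. En utilisant a(0) = -2, nous obtenons a(t) = 30·t - 2. Nous avons l'accélération a(t) = 30·t - 2. En substituant t = 2: a(2) = 58.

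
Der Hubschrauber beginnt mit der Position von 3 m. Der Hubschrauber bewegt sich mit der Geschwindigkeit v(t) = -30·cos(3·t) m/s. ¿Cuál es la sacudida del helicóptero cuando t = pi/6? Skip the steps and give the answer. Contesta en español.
En t = pi/6, j = 0.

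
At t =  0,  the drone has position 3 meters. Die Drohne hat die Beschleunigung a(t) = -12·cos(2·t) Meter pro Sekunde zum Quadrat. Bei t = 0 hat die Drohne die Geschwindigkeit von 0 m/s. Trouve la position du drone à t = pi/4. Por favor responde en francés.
Nous devons intégrer notre équation de l'accélération a(t) = -12·cos(2·t) 2 fois. En intégrant l'accélération et en utilisant la condition initiale v(0) = 0, nous obtenons v(t) = -6·sin(2·t). En prenant ∫v(t)dt et en appliquant x(0) = 3, nous trouvons x(t) = 3·cos(2·t). En utilisant x(t) = 3·cos(2·t) et en substituant t = pi/4, nous trouvons x = 0.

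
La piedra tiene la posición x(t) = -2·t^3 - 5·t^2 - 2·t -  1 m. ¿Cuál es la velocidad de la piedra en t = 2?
Debemos derivar nuestra ecuación de la posición x(t) = -2·t^3 - 5·t^2 - 2·t - 1 1 vez. La derivada de la posición da la velocidad: v(t) = -6·t^2 - 10·t - 2. Usando v(t) = -6·t^2 - 10·t - 2 y sustituyendo t = 2, encontramos v = -46.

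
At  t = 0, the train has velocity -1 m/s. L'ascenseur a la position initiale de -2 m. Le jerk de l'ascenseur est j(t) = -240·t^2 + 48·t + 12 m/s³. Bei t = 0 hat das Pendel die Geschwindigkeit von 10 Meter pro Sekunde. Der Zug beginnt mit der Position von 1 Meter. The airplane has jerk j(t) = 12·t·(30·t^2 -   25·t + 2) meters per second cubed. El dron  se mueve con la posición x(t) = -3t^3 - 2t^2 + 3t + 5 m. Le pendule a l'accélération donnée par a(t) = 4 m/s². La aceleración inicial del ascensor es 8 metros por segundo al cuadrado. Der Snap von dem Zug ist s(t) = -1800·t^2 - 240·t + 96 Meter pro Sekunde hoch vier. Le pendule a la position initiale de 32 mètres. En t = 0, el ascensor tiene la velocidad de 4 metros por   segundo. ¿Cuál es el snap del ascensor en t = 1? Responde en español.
Para resolver esto, necesitamos tomar 1 derivada de nuestra ecuación de la sacudida j(t) = -240·t^2 + 48·t + 12. Tomando d/dt de j(t), encontramos s(t) = 48 - 480·t. Tenemos el snap s(t) = 48 - 480·t. Sustituyendo t = 1: s(1) = -432.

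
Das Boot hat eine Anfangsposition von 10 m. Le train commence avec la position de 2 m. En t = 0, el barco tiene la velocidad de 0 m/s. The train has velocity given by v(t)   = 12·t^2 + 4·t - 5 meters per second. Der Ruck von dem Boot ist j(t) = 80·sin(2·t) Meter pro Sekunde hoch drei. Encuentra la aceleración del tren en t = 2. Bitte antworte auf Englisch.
To solve this, we need to take 1 derivative of our velocity equation v(t) = 12·t^2 + 4·t - 5. Differentiating velocity, we get acceleration: a(t) = 24·t + 4. Using a(t) = 24·t + 4 and substituting t = 2, we find a = 52.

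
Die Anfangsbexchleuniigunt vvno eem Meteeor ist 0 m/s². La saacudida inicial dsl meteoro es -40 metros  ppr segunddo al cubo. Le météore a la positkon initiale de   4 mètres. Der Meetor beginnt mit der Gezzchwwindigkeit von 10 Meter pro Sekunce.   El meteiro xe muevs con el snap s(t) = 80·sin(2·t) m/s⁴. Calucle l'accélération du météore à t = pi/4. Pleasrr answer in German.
Ausgehend von dem Snap s(t) = 80·sin(2·t), nehmen wir 2 Integrale. Das Integral von dem Snap ist der Ruck. Mit j(0) = -40 erhalten wir j(t) = -40·cos(2·t). Mit ∫j(t)dt und Anwendung von a(0) = 0, finden wir a(t) = -20·sin(2·t). Wir haben die Beschleunigung a(t) = -20·sin(2·t). Durch Einsetzen von t = pi/4: a(pi/4) = -20.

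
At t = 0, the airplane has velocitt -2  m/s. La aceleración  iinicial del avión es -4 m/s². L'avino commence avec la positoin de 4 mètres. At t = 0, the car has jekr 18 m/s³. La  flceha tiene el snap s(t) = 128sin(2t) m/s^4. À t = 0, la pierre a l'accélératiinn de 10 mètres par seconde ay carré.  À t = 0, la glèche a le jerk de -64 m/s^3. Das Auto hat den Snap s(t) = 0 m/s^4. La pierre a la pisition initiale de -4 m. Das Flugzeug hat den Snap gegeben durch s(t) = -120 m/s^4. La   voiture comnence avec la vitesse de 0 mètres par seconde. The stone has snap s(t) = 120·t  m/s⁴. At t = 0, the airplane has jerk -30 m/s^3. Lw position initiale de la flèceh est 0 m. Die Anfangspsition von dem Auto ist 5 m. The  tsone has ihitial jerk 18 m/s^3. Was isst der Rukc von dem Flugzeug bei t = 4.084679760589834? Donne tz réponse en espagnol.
Partiendo del snap s(t) = -120, tomamos 1 integral. Tomando ∫s(t)dt y aplicando j(0) = -30, encontramos j(t) = -120·t - 30. Usando j(t) = -120·t - 30 y sustituyendo t = 4.084679760589834, encontramos j = -520.161571270780.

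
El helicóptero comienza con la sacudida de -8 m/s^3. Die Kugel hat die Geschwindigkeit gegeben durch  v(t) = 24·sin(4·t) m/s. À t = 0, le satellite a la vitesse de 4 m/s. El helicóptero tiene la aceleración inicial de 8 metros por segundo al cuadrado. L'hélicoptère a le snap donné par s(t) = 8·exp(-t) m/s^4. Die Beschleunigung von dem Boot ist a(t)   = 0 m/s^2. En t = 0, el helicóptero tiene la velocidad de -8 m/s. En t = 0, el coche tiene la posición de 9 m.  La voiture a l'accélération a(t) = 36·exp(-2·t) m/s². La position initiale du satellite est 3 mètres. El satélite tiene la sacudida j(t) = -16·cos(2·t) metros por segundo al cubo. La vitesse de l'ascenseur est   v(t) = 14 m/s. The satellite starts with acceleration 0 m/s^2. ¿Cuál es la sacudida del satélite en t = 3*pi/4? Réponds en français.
Nous avons le jerk j(t) = -16·cos(2·t). En substituant t = 3*pi/4: j(3*pi/4) = 0.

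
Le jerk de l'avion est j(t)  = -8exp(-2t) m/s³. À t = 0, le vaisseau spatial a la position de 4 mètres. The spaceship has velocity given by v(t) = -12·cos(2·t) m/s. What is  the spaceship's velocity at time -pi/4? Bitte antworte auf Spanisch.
Usando v(t) = -12·cos(2·t) y sustituyendo t = -pi/4, encontramos v = 0.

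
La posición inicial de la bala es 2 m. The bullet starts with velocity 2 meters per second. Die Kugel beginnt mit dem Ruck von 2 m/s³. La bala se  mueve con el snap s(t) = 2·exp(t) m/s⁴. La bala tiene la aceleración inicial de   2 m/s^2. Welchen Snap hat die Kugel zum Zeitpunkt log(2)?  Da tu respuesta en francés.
Nous avons le snap s(t) = 2·exp(t). En substituant t = log(2): s(log(2)) = 4.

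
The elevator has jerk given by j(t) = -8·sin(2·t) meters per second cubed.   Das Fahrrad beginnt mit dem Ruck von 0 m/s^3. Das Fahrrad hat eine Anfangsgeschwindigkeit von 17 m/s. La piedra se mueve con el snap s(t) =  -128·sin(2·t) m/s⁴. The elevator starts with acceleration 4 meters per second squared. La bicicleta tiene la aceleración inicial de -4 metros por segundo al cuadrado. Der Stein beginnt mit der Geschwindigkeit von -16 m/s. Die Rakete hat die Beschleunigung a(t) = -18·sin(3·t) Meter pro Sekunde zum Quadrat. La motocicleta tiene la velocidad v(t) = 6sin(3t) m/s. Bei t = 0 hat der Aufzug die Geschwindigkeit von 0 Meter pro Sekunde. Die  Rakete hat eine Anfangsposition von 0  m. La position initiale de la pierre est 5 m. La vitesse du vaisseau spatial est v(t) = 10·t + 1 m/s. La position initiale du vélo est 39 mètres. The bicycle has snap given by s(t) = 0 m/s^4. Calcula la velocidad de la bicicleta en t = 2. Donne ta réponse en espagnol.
Debemos encontrar la integral de nuestra ecuación del snap s(t) = 0 3 veces. La antiderivada del snap, con j(0) = 0, da la sacudida: j(t) = 0. Tomando ∫j(t)dt y aplicando a(0) = -4, encontramos a(t) = -4. La integral de la aceleración, con v(0) = 17, da la velocidad: v(t) = 17 - 4·t. De la ecuación de la velocidad v(t) = 17 - 4·t, sustituimos t = 2 para obtener v = 9.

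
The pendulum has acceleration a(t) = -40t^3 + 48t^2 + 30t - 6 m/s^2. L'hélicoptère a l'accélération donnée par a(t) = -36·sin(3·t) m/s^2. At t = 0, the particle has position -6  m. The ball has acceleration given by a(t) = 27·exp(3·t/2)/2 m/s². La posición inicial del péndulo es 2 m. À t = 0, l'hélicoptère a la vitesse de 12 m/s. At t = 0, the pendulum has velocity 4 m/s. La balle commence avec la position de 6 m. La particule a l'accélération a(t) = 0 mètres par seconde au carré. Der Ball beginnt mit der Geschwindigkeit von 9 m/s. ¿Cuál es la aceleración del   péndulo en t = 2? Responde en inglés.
From the given acceleration equation a(t) = -40·t^3 + 48·t^2 + 30·t - 6, we substitute t = 2 to get a = -74.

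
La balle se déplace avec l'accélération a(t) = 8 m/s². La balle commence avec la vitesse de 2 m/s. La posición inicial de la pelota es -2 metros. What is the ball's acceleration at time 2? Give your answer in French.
En utilisant a(t) = 8 et en substituant t = 2, nous trouvons a = 8.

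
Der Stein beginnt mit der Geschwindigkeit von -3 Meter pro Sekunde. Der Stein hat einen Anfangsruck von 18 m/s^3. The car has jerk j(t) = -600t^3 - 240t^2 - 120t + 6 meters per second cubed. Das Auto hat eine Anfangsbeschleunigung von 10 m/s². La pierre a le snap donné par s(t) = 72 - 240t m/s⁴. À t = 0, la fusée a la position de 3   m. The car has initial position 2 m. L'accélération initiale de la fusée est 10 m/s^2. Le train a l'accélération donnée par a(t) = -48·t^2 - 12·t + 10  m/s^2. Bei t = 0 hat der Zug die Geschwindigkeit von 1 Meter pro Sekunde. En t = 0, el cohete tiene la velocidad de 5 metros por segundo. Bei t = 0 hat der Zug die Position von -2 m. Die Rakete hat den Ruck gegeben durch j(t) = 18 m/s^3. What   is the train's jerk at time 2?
We must differentiate our acceleration equation a(t) = -48·t^2 - 12·t + 10 1 time. Differentiating acceleration, we get jerk: j(t) = -96·t - 12. We have jerk j(t) = -96·t - 12. Substituting t = 2: j(2) = -204.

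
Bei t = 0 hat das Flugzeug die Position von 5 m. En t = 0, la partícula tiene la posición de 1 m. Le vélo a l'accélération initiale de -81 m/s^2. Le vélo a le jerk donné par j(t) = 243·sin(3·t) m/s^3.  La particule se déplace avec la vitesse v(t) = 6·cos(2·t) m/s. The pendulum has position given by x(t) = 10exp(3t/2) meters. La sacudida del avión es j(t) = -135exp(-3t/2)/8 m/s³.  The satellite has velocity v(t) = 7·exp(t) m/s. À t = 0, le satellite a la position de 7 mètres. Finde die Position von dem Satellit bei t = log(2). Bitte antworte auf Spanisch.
Partiendo de la velocidad v(t) = 7·exp(t), tomamos 1 integral. Integrando la velocidad y usando la condición inicial x(0) = 7, obtenemos x(t) = 7·exp(t). De la ecuación de la posición x(t) = 7·exp(t), sustituimos t = log(2) para obtener x = 14.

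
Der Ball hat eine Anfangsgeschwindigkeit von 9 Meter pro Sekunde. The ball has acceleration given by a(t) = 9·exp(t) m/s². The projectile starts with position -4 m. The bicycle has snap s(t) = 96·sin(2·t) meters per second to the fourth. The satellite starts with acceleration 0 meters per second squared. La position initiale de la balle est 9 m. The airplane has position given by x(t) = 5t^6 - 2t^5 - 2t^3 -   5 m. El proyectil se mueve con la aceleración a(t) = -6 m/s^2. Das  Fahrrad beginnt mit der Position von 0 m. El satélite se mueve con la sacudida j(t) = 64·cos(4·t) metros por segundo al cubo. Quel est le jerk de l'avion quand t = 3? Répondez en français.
En partant de la position x(t) = 5·t^6 - 2·t^5 - 2·t^3 - 5, nous prenons 3 dérivées. En prenant d/dt de x(t), nous trouvons v(t) = 30·t^5 - 10·t^4 - 6·t^2. En dérivant la vitesse, nous obtenons l'accélération: a(t) = 150·t^4 - 40·t^3 - 12·t. La dérivée de l'accélération donne le jerk: j(t) = 600·t^3 - 120·t^2 - 12. En utilisant j(t) = 600·t^3 - 120·t^2 - 12 et en substituant t = 3, nous trouvons j = 15108.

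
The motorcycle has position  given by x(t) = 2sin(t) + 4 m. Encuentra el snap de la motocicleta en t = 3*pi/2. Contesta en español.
Partiendo de la posición x(t) = 2·sin(t) + 4, tomamos 4 derivadas. Tomando d/dt de x(t), encontramos v(t) = 2·cos(t). Derivando la velocidad, obtenemos la aceleración: a(t) = -2·sin(t). Derivando la aceleración, obtenemos la sacudida: j(t) = -2·cos(t). Tomando d/dt de j(t), encontramos s(t) = 2·sin(t). De la ecuación del snap s(t) = 2·sin(t), sustituimos t = 3*pi/2 para obtener s = -2.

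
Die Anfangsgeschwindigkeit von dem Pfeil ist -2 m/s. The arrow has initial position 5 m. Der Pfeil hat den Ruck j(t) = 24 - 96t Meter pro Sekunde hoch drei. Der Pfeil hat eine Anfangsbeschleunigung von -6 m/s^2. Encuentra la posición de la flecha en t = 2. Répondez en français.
En partant du jerk j(t) = 24 - 96·t, nous prenons 3 intégrales. En intégrant le jerk et en utilisant la condition initiale a(0) = -6, nous obtenons a(t) = -48·t^2 + 24·t - 6. En intégrant l'accélération et en utilisant la condition initiale v(0) = -2, nous obtenons v(t) = -16·t^3 + 12·t^2 - 6·t - 2. En prenant ∫v(t)dt et en appliquant x(0) = 5, nous trouvons x(t) = -4·t^4 + 4·t^3 - 3·t^2 - 2·t + 5. Nous avons la position x(t) = -4·t^4 + 4·t^3 - 3·t^2 - 2·t + 5. En substituant t = 2: x(2) = -43.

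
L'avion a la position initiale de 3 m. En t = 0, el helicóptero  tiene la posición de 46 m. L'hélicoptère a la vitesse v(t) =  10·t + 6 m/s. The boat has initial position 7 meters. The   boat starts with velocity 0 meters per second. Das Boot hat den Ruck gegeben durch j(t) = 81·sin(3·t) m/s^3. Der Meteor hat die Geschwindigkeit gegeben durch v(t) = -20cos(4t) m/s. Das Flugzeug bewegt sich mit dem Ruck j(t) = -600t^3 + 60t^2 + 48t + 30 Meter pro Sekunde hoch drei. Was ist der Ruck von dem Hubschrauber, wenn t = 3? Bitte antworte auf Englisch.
We must differentiate our velocity equation v(t) = 10·t + 6 2 times. The derivative of velocity gives acceleration: a(t) = 10. Taking d/dt of a(t), we find j(t) = 0. We have jerk j(t) = 0. Substituting t = 3: j(3) = 0.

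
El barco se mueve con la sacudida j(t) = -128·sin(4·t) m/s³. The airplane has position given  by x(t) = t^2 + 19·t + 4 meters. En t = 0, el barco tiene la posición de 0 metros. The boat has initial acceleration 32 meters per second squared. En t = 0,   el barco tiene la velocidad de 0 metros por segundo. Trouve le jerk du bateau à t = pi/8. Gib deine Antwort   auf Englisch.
Using j(t) = -128·sin(4·t) and substituting t = pi/8, we find j = -128.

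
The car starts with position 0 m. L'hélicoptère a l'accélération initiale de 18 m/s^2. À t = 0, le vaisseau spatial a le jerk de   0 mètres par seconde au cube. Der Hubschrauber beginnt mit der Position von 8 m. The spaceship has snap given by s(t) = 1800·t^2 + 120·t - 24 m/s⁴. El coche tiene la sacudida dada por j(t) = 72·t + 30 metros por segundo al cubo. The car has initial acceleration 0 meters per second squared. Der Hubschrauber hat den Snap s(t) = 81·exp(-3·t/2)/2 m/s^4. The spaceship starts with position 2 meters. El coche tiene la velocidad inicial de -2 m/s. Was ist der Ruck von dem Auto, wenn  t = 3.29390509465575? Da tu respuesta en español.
Tenemos la sacudida j(t) = 72·t + 30. Sustituyendo t = 3.29390509465575: j(3.29390509465575) = 267.161166815214.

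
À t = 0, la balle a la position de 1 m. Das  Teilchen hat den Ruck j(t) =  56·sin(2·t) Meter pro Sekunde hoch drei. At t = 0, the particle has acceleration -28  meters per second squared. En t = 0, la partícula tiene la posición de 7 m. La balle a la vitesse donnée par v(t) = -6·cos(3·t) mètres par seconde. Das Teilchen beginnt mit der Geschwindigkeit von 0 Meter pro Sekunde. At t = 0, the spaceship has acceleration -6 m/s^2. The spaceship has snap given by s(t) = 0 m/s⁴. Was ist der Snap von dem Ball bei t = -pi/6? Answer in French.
En partant de la vitesse v(t) = -6·cos(3·t), nous prenons 3 dérivées. La dérivée de la vitesse donne l'accélération: a(t) = 18·sin(3·t). En dérivant l'accélération, nous obtenons le jerk: j(t) = 54·cos(3·t). En dérivant le jerk, nous obtenons le snap: s(t) = -162·sin(3·t). Nous avons le snap s(t) = -162·sin(3·t). En substituant t = -pi/6: s(-pi/6) = 162.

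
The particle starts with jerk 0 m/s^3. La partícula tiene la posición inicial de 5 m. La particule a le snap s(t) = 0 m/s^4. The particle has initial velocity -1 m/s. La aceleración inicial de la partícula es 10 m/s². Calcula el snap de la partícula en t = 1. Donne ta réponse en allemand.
Mit s(t) = 0 und Einsetzen von t = 1, finden wir s = 0.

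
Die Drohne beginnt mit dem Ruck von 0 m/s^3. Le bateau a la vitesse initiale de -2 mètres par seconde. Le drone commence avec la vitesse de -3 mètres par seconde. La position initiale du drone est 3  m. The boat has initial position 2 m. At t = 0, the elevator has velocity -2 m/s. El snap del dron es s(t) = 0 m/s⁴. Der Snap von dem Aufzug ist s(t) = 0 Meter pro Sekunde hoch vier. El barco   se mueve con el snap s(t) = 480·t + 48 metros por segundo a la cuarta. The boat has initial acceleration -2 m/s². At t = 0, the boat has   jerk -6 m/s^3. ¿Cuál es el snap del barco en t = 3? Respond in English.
Using s(t) = 480·t + 48 and substituting t = 3, we find s = 1488.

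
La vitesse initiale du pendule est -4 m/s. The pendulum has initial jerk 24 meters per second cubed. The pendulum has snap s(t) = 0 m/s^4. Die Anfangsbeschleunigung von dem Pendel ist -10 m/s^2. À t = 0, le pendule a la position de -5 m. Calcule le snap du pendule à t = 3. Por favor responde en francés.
En utilisant s(t) = 0 et en substituant t = 3, nous trouvons s = 0.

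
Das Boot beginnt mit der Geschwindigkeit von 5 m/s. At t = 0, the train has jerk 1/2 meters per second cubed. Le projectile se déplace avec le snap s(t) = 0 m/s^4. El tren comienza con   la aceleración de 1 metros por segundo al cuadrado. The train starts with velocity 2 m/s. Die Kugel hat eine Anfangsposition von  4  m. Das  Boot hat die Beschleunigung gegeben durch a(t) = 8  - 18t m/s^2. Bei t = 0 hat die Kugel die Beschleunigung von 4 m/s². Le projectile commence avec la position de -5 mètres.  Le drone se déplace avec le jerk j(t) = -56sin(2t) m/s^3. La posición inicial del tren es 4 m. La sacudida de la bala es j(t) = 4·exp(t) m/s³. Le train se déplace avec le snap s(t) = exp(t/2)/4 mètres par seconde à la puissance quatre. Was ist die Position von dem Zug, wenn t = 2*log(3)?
Wir müssen das Integral unserer Gleichung für den Snap s(t) = exp(t/2)/4 4-mal finden. Mit ∫s(t)dt und Anwendung von j(0) = 1/2, finden wir j(t) = exp(t/2)/2. Mit ∫j(t)dt und Anwendung von a(0) = 1, finden wir a(t) = exp(t/2). Die Stammfunktion von der Beschleunigung, mit v(0) = 2, ergibt die Geschwindigkeit: v(t) = 2·exp(t/2). Die Stammfunktion von der Geschwindigkeit ist die Position. Mit x(0) = 4 erhalten wir x(t) = 4·exp(t/2). Mit x(t) = 4·exp(t/2) und Einsetzen von t = 2*log(3), finden wir x = 12.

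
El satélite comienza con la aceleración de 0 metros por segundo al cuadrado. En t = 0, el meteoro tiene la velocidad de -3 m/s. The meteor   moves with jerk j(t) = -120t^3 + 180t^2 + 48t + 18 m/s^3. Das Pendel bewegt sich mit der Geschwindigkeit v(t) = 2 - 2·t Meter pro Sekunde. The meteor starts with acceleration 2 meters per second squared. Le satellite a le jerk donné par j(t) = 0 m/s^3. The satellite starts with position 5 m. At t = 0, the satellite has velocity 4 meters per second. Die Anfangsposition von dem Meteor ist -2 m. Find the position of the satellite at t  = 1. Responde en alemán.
Wir müssen unsere Gleichung für den Ruck j(t) = 0 3-mal integrieren. Die Stammfunktion von dem Ruck ist die Beschleunigung. Mit a(0) = 0 erhalten wir a(t) = 0. Die Stammfunktion von der Beschleunigung ist die Geschwindigkeit. Mit v(0) = 4 erhalten wir v(t) = 4. Durch Integration von der Geschwindigkeit und Verwendung der Anfangsbedingung x(0) = 5, erhalten wir x(t) = 4·t + 5. Mit x(t) = 4·t + 5 und Einsetzen von t = 1, finden wir x = 9.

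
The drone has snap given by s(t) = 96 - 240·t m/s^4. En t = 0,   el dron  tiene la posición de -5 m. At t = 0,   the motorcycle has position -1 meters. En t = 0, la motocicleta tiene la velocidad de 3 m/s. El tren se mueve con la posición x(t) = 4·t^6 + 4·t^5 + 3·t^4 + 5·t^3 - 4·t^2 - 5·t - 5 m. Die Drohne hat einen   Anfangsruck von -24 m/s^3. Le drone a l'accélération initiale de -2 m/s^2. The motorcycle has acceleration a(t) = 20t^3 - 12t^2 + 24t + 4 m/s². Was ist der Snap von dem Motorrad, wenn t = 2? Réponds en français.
Pour résoudre ceci, nous devons prendre 2 dérivées de notre équation de l'accélération a(t) = 20·t^3 - 12·t^2 + 24·t + 4. La dérivée de l'accélération donne le jerk: j(t) = 60·t^2 - 24·t + 24. En prenant d/dt de j(t), nous trouvons s(t) = 120·t - 24. En utilisant s(t) = 120·t - 24 et en substituant t = 2, nous trouvons s = 216.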